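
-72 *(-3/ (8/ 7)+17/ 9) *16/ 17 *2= 1696/ 17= 99.76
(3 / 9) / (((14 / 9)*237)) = 1 / 1106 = 0.00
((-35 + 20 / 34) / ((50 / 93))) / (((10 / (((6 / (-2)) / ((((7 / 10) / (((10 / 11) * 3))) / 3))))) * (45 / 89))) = 2905227 / 6545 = 443.88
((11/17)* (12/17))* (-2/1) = -264/289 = -0.91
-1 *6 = -6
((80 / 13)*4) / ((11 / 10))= 3200 / 143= 22.38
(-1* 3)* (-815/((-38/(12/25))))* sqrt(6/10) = -2934* sqrt(15)/475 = -23.92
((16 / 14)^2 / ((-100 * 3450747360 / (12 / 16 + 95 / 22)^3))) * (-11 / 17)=11089567 / 34781117865648000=0.00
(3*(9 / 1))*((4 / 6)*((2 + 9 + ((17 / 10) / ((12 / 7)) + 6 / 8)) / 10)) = 4587 / 200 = 22.94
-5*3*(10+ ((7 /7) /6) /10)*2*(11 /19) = -6611 /38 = -173.97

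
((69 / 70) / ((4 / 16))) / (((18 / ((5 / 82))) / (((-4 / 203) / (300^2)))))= -23 / 7865235000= -0.00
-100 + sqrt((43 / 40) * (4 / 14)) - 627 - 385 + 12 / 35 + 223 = -31103 / 35 + sqrt(1505) / 70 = -888.10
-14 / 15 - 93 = -1409 / 15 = -93.93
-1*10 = -10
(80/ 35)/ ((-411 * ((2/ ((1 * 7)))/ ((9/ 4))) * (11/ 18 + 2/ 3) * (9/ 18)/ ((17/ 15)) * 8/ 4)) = -612/ 15755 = -0.04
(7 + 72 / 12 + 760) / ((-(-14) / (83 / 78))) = 64159 / 1092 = 58.75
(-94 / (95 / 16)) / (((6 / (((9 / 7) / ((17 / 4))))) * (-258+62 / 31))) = 141 / 45220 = 0.00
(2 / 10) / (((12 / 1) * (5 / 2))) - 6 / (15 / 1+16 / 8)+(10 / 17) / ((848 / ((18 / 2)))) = -10813 / 31800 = -0.34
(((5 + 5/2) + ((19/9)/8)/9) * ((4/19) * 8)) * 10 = 195160/1539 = 126.81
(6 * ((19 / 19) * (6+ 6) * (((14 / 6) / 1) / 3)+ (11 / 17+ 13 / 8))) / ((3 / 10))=23675 / 102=232.11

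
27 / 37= 0.73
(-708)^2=501264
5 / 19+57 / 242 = 2293 / 4598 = 0.50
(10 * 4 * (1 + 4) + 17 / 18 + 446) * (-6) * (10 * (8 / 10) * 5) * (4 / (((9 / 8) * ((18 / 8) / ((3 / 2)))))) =-29811200 / 81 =-368039.51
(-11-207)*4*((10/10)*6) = -5232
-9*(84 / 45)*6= -504 / 5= -100.80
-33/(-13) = 33/13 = 2.54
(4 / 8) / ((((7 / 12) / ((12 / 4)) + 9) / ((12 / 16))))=27 / 662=0.04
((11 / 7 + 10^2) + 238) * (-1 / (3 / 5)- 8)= -68933 / 21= -3282.52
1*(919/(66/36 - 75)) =-5514/439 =-12.56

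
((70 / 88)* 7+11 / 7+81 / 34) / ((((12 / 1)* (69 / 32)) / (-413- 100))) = -188.78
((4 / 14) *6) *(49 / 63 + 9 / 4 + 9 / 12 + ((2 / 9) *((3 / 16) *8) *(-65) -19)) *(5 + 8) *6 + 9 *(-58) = -38182 / 7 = -5454.57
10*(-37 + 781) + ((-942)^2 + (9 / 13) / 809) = 9410653677 / 10517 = 894804.00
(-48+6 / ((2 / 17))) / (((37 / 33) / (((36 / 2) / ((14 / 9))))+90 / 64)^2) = 21949221888 / 16531016329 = 1.33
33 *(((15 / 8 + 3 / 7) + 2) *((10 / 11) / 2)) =3615 / 56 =64.55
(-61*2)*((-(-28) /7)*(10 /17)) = -287.06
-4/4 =-1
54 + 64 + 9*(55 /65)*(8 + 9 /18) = 4751 /26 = 182.73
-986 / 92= -493 / 46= -10.72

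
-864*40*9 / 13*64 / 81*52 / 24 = -40960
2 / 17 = 0.12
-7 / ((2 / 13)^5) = -2599051 / 32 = -81220.34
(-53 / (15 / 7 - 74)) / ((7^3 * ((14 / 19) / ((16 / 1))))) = 8056 / 172529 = 0.05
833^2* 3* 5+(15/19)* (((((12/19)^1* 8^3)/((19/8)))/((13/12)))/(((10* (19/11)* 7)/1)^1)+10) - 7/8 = 987477871234571/94873688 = 10408342.84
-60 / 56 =-15 / 14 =-1.07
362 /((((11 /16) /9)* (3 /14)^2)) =1135232 /11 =103202.91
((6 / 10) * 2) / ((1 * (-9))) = -2 / 15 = -0.13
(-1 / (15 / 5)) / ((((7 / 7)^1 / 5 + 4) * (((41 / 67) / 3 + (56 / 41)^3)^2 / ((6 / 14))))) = -319848269067735 / 71220685200017521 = -0.00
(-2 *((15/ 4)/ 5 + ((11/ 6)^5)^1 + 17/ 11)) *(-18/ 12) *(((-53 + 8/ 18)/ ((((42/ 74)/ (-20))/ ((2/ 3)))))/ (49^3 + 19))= 15654684275/ 21616552944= 0.72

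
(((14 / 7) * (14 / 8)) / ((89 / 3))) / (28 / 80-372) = -210 / 661537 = -0.00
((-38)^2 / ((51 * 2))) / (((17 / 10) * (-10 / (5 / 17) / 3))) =-3610 / 4913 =-0.73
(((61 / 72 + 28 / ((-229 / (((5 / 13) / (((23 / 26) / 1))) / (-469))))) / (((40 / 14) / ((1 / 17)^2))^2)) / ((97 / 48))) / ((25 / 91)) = 95998297031 / 42884149355895000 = 0.00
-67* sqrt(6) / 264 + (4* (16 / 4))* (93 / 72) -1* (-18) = 116 / 3 -67* sqrt(6) / 264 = 38.05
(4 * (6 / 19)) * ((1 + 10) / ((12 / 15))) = 330 / 19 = 17.37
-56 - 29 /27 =-57.07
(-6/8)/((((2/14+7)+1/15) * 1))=-0.10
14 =14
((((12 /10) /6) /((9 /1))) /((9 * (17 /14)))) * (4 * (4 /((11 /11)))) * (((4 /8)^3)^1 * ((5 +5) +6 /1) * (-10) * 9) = -5.86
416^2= 173056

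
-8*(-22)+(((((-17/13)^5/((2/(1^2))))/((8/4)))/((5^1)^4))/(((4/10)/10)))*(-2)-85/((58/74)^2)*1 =588783836887/15612870650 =37.71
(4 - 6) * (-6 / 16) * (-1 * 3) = -9 / 4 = -2.25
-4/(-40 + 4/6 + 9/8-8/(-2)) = 96/821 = 0.12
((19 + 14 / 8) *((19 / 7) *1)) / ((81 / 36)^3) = 25232 / 5103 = 4.94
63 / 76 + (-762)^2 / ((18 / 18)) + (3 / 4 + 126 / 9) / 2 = 88259135 / 152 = 580652.20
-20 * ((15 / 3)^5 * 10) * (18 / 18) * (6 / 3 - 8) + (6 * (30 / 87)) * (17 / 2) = 108750510 / 29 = 3750017.59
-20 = -20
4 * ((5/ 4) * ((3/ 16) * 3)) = 45/ 16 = 2.81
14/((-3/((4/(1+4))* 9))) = -168/5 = -33.60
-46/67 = -0.69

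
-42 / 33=-14 / 11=-1.27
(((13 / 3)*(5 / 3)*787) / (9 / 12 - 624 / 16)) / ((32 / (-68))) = 51155 / 162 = 315.77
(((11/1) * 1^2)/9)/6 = 11/54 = 0.20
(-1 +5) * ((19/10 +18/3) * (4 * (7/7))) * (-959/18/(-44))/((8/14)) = 530327/1980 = 267.84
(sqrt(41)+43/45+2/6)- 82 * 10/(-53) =sqrt(41)+39974/2385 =23.16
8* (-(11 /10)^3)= -1331 /125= -10.65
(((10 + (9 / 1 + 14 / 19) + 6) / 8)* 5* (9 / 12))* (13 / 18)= 10595 / 1216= 8.71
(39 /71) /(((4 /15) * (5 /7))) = 819 /284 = 2.88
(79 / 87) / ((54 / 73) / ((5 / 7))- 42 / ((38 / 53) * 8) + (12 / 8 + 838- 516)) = 4382920 / 1531112217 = 0.00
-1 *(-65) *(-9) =-585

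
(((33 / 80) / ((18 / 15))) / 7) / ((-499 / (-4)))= 11 / 27944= 0.00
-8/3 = -2.67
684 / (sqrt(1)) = 684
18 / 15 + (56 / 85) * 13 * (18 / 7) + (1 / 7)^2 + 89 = 467496 / 4165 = 112.24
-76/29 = -2.62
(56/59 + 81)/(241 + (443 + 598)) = 4835/75638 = 0.06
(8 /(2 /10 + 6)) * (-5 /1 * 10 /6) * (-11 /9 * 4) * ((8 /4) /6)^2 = 44000 /7533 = 5.84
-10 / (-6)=5 / 3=1.67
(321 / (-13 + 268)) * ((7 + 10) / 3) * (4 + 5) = 321 / 5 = 64.20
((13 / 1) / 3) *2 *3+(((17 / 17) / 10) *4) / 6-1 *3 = 346 / 15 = 23.07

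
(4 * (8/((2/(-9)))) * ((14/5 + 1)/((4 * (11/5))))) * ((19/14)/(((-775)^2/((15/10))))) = -9747/46248125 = -0.00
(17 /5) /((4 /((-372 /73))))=-4.33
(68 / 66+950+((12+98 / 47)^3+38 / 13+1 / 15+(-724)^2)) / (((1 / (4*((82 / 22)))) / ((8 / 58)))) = 77125220363207344 / 71041406865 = 1085637.57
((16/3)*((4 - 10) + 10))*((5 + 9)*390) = 116480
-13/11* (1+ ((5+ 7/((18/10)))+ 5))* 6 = -3484/33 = -105.58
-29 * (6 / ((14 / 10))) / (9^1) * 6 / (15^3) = -116 / 4725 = -0.02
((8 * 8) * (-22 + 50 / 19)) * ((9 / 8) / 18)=-1472 / 19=-77.47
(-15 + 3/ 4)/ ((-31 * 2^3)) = 57/ 992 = 0.06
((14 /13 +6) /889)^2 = 8464 /133564249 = 0.00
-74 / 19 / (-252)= 37 / 2394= 0.02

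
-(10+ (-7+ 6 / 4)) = -9 / 2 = -4.50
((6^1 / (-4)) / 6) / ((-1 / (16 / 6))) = 2 / 3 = 0.67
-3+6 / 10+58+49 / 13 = 3859 / 65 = 59.37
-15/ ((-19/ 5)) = 75/ 19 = 3.95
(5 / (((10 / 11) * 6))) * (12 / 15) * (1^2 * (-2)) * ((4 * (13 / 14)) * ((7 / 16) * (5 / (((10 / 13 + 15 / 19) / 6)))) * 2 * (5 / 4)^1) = -3211 / 28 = -114.68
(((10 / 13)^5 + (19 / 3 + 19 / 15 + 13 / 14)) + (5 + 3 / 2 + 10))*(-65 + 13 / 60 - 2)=-329327985169 / 194928825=-1689.48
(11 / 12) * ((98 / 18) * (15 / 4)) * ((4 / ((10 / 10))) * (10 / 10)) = 2695 / 36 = 74.86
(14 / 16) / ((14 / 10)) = 5 / 8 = 0.62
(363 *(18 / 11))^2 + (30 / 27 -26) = 3175300 / 9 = 352811.11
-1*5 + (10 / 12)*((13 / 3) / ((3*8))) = -2095 / 432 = -4.85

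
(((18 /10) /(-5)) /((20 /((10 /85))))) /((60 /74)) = -111 /42500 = -0.00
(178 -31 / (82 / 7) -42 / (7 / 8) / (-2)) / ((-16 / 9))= -147123 / 1312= -112.14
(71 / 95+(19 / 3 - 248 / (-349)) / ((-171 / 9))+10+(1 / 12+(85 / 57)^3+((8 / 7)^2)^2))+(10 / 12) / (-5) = 47533553581697 / 3103645783140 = 15.32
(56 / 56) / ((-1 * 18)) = -1 / 18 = -0.06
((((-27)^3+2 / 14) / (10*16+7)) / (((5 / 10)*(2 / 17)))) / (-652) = 585565 / 190547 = 3.07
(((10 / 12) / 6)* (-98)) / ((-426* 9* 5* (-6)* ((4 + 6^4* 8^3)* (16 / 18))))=-49 / 244231075584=-0.00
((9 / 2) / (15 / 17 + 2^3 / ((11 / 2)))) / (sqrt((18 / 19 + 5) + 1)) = 51 * sqrt(627) / 1748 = 0.73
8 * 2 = 16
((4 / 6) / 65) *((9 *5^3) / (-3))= -50 / 13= -3.85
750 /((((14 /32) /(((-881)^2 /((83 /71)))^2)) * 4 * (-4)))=-2277621713564820750 /48223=-47231024896103.95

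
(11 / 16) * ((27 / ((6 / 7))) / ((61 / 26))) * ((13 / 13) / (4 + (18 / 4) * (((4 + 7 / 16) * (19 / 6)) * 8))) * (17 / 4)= 153153 / 1990552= 0.08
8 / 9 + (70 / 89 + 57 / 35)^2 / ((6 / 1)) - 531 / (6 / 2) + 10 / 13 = -395916096119 / 2270554650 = -174.37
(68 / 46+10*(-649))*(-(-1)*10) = -1492360 / 23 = -64885.22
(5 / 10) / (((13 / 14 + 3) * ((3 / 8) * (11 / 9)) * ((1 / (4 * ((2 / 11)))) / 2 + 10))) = 896 / 34485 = 0.03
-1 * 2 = -2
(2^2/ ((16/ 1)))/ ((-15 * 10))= -1/ 600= -0.00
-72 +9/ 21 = -501/ 7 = -71.57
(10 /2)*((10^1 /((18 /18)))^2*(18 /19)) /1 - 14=8734 /19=459.68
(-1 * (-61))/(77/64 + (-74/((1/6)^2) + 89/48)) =-11712/510901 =-0.02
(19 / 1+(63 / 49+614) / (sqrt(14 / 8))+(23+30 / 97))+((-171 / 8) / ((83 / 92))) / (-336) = 507.49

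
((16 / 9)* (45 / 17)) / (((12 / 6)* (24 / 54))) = 90 / 17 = 5.29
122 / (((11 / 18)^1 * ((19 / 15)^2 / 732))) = 361681200 / 3971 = 91080.63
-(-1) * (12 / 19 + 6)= 126 / 19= 6.63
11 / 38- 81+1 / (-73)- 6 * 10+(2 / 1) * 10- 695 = -2262819 / 2774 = -815.72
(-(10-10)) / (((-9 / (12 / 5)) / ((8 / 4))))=0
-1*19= -19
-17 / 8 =-2.12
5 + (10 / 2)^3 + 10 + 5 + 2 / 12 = 871 / 6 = 145.17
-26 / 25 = -1.04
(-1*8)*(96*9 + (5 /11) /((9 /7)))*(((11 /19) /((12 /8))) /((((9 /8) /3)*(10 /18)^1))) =-10953088 /855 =-12810.63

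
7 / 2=3.50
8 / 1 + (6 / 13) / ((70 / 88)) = 3904 / 455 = 8.58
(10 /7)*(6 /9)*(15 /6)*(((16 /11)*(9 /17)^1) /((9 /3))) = 800 /1309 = 0.61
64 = 64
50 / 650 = 1 / 13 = 0.08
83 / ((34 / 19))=1577 / 34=46.38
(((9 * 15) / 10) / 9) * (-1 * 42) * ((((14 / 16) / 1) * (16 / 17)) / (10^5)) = -441 / 850000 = -0.00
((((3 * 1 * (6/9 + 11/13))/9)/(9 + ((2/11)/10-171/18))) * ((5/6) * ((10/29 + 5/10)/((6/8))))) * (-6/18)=1590050/4855383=0.33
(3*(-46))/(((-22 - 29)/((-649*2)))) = -59708/17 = -3512.24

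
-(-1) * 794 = 794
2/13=0.15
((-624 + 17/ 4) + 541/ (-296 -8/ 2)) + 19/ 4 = -185041/ 300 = -616.80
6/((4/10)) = 15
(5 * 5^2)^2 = 15625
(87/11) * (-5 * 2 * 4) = -3480/11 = -316.36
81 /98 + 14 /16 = 667 /392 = 1.70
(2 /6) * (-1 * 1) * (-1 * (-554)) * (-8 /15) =4432 /45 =98.49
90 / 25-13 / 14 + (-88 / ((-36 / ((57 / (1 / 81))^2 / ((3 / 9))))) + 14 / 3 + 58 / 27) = 156322395.49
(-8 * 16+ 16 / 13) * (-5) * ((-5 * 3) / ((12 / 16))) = -12676.92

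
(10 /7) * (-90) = -900 /7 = -128.57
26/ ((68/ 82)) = 533/ 17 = 31.35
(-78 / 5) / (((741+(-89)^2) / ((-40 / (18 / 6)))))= 104 / 4331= 0.02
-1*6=-6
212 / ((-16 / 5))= -265 / 4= -66.25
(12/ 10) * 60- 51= 21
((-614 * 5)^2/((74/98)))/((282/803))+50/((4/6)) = 185421161425/5217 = 35541721.57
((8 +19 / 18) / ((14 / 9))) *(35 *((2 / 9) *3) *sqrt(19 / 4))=815 *sqrt(19) / 12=296.04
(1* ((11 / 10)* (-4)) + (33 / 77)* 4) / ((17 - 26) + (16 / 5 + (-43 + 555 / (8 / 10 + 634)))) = 0.06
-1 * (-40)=40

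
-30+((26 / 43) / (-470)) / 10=-3031513 / 101050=-30.00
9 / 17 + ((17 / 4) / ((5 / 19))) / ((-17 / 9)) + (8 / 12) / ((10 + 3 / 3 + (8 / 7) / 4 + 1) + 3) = -870607 / 109140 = -7.98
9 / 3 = 3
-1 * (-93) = 93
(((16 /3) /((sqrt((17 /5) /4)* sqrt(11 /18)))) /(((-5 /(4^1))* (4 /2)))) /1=-2.96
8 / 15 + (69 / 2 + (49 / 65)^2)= 902501 / 25350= 35.60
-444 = -444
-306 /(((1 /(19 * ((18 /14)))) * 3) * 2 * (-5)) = 8721 /35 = 249.17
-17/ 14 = -1.21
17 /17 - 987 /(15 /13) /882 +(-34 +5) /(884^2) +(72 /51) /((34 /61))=2.56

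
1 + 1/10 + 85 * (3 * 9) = 22961/10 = 2296.10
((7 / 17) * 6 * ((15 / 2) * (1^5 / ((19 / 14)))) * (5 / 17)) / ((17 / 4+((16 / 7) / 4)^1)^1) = 13720 / 16473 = 0.83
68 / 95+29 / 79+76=578507 / 7505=77.08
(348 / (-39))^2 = 13456 / 169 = 79.62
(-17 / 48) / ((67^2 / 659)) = -11203 / 215472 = -0.05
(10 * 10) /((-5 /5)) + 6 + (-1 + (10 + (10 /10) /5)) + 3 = -81.80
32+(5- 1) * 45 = 212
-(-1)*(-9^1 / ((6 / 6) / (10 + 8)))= -162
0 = 0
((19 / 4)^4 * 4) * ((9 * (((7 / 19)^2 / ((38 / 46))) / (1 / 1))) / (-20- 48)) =-192717 / 4352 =-44.28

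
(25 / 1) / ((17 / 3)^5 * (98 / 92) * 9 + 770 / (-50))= 155250 / 347769331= 0.00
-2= -2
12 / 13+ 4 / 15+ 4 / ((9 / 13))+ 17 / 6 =11467 / 1170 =9.80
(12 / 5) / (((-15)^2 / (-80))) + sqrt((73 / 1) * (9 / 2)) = -64 / 75 + 3 * sqrt(146) / 2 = 17.27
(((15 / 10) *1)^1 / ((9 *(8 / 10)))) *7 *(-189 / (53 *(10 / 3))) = -1.56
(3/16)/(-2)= -3/32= -0.09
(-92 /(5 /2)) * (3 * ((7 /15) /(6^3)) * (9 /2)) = -161 /150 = -1.07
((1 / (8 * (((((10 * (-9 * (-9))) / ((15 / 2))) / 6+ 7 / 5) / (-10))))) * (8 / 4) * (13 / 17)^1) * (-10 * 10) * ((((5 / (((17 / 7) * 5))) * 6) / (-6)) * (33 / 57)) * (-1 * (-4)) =-5005000 / 532627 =-9.40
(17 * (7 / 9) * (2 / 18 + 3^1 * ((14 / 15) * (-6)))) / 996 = -89369 / 403380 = -0.22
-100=-100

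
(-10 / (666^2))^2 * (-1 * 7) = -175 / 49185481284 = -0.00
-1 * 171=-171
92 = 92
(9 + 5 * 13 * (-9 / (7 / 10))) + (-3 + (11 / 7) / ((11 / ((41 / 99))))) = -574951 / 693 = -829.66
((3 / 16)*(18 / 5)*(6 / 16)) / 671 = 81 / 214720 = 0.00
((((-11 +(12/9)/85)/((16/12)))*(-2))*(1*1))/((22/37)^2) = 3834569/82280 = 46.60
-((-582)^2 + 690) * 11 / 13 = -3733554 / 13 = -287196.46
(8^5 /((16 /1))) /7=2048 /7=292.57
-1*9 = -9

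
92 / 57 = 1.61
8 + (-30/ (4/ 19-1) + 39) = 85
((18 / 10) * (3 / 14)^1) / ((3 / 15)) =27 / 14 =1.93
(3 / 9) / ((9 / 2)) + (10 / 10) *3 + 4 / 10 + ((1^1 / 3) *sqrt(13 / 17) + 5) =sqrt(221) / 51 + 1144 / 135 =8.77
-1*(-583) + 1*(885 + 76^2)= 7244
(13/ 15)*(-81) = -351/ 5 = -70.20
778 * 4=3112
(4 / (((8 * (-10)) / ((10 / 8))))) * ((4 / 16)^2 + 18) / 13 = -289 / 3328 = -0.09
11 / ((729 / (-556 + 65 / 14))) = -28303 / 3402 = -8.32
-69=-69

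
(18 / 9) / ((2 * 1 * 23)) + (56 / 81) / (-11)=-397 / 20493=-0.02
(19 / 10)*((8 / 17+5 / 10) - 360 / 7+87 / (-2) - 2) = -216961 / 1190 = -182.32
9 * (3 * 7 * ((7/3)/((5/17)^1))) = 1499.40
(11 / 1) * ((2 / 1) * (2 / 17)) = 44 / 17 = 2.59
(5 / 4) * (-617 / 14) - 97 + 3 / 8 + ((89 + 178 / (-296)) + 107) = 45257 / 1036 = 43.68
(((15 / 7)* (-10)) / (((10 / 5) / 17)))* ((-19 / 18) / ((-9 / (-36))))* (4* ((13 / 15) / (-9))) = -167960 / 567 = -296.23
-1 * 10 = -10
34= 34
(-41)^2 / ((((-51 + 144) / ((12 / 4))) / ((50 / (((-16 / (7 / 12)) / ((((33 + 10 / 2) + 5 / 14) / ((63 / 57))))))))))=-142927025 / 41664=-3430.47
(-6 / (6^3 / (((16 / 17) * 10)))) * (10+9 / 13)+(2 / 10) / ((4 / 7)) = -97277 / 39780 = -2.45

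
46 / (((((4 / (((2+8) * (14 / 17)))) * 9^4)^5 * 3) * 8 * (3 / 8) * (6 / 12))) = 4832012500 / 155359317651301743809413113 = 0.00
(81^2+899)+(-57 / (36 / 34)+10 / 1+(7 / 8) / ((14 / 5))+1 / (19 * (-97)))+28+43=662372309 / 88464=7487.48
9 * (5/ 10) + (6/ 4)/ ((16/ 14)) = 93/ 16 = 5.81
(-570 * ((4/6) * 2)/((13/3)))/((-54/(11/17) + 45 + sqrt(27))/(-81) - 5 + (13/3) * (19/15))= -807513300/4417153 - 31036500 * sqrt(3)/4417153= -194.98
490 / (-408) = -245 / 204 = -1.20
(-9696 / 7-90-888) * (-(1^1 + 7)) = 132336 / 7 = 18905.14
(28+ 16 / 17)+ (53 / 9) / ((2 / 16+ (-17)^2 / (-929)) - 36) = 1184147948 / 41147055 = 28.78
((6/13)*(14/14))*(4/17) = 0.11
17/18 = 0.94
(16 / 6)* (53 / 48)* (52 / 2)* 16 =11024 / 9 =1224.89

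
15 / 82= 0.18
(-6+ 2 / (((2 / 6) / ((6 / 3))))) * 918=5508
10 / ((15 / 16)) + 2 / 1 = 38 / 3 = 12.67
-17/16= -1.06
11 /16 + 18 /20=127 /80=1.59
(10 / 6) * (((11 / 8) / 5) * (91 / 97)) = 1001 / 2328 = 0.43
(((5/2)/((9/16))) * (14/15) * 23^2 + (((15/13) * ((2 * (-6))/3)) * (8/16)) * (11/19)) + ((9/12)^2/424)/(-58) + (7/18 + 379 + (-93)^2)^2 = 641694038335368289/7872194304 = 81513998.96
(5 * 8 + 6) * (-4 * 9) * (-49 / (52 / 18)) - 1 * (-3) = 365187 / 13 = 28091.31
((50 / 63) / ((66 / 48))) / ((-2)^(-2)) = 1600 / 693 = 2.31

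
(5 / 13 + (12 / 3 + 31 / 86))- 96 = -102023 / 1118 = -91.25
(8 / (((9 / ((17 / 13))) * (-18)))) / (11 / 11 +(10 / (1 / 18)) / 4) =-34 / 24219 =-0.00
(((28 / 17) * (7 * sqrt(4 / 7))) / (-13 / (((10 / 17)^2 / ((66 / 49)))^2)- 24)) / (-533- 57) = 33614000 * sqrt(7) / 1330446197391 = 0.00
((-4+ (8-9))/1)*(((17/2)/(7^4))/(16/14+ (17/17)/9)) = -765/54194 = -0.01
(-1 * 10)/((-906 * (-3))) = -5/1359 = -0.00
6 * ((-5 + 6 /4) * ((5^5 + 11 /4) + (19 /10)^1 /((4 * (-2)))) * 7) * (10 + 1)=-404575017 /80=-5057187.71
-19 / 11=-1.73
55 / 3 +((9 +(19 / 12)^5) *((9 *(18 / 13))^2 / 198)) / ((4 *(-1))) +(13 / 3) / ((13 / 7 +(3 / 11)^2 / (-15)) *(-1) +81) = 18724083610289 / 1276149901312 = 14.67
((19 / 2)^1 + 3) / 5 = 5 / 2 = 2.50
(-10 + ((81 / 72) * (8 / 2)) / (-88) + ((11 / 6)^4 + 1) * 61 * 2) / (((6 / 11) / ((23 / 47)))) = 488615795 / 365472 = 1336.94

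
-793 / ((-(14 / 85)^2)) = 5729425 / 196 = 29231.76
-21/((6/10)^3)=-875/9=-97.22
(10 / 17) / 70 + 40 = 4761 / 119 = 40.01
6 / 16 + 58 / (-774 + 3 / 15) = 9287 / 30952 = 0.30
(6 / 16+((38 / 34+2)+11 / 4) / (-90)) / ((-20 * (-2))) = 79 / 10200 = 0.01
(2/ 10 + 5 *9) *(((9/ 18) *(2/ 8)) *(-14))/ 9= -791/ 90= -8.79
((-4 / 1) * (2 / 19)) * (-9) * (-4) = -288 / 19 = -15.16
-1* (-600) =600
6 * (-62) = -372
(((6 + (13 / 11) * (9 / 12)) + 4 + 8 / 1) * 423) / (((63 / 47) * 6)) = 611893 / 616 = 993.33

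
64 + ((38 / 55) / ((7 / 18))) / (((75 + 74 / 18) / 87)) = 4519813 / 68530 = 65.95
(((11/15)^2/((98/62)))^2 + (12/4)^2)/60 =0.15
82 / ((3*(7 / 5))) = 410 / 21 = 19.52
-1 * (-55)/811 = 55/811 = 0.07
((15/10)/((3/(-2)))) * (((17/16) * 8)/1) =-17/2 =-8.50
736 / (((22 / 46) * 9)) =16928 / 99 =170.99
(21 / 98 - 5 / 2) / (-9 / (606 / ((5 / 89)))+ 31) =-287648 / 3901121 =-0.07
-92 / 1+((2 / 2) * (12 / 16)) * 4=-89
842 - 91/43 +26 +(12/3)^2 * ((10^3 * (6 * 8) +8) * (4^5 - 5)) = 33657101809/43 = 782723297.88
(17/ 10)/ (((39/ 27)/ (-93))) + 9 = -13059/ 130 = -100.45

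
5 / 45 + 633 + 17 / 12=22843 / 36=634.53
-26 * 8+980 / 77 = -2148 / 11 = -195.27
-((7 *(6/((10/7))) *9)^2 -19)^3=-5358033736905887864/15625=-342914159161976.82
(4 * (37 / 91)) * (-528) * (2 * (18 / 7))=-2813184 / 637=-4416.30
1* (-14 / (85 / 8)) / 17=-112 / 1445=-0.08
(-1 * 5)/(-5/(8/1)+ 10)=-8/15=-0.53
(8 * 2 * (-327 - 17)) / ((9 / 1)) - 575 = -10679 / 9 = -1186.56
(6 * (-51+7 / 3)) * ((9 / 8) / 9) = -73 / 2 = -36.50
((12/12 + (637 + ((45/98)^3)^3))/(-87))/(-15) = 0.49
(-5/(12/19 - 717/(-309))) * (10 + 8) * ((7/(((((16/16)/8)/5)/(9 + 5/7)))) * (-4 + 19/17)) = 1380859200/5777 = 239027.04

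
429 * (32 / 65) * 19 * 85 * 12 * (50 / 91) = 204652800 / 91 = 2248931.87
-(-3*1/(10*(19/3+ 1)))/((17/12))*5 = 27/187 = 0.14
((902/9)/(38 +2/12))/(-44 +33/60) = -3280/54273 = -0.06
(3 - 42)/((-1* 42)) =0.93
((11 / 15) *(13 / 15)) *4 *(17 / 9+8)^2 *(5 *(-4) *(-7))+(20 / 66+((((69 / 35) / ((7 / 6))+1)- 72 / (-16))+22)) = 27374783173 / 785862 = 34834.08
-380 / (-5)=76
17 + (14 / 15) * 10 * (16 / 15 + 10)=5413 / 45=120.29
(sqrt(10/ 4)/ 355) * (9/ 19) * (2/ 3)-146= -146 + 3 * sqrt(10)/ 6745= -146.00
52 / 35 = 1.49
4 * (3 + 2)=20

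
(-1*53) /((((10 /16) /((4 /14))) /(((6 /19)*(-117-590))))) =513888 /95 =5409.35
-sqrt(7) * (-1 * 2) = 2 * sqrt(7) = 5.29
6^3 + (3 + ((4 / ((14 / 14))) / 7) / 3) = 4603 / 21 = 219.19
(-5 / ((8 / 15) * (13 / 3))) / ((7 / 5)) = -1125 / 728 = -1.55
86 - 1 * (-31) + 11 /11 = 118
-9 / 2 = -4.50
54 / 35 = 1.54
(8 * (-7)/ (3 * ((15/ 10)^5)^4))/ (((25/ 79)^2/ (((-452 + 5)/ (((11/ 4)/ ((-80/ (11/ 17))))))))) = -1126.51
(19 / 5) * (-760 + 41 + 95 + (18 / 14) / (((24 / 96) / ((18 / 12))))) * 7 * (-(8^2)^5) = 88010322345984 / 5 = 17602064469196.80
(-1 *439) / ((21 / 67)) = -29413 / 21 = -1400.62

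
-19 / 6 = -3.17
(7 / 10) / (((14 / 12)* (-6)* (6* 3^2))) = -1 / 540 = -0.00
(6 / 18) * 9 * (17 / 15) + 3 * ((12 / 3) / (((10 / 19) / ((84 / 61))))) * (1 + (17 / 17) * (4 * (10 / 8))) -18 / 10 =57944 / 305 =189.98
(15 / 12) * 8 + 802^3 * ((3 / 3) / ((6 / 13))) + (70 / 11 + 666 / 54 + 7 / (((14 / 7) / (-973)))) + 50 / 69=1696624235825 / 1518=1117670774.59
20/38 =10/19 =0.53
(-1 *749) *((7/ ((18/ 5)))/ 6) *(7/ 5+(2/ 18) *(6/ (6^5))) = -428106679/ 1259712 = -339.84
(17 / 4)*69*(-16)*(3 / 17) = -828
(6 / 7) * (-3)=-18 / 7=-2.57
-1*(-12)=12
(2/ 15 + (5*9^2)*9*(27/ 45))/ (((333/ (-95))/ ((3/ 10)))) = -623333/ 3330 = -187.19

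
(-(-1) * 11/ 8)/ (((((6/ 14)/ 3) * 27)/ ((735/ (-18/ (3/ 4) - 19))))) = -18865/ 3096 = -6.09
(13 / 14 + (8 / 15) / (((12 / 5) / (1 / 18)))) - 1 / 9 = 941 / 1134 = 0.83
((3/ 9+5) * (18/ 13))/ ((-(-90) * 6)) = 8/ 585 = 0.01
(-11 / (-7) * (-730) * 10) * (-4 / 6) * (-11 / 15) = -353320 / 63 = -5608.25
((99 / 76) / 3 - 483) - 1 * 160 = -48835 / 76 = -642.57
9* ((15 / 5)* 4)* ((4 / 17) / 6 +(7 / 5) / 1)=13212 / 85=155.44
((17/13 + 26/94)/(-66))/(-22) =2/1833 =0.00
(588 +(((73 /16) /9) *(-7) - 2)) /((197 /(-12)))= -83873 /2364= -35.48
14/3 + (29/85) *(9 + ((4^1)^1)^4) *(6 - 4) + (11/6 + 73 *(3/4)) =242.07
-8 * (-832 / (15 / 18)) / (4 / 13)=25958.40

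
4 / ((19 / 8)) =32 / 19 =1.68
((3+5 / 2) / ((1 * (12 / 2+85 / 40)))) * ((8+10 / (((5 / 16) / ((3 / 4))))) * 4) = 86.65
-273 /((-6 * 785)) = 91 /1570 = 0.06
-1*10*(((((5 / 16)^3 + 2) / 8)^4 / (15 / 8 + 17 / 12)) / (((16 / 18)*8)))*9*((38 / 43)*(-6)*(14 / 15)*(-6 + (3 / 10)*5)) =-1391769227739195500391 / 3916474351149459177472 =-0.36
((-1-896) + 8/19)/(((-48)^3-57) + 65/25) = 85175/10511408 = 0.01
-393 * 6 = -2358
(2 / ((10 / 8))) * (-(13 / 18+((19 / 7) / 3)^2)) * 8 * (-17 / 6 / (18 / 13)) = 266968 / 6615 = 40.36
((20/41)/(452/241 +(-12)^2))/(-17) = -1205/6125933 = -0.00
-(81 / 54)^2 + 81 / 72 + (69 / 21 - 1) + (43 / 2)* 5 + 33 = 7933 / 56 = 141.66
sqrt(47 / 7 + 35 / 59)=sqrt(1246434) / 413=2.70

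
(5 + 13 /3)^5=17210368 /243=70824.56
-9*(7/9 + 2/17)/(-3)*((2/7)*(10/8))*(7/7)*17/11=685/462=1.48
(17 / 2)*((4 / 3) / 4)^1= 17 / 6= 2.83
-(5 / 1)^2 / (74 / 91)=-2275 / 74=-30.74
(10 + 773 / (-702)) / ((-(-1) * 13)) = 6247 / 9126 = 0.68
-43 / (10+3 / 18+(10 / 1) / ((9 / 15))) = -258 / 161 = -1.60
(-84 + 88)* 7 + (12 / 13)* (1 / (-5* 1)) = 27.82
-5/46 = -0.11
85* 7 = 595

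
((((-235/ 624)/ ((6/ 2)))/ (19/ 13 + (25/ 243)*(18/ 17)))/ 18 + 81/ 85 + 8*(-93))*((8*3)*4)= -56819186519/ 796535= -71332.94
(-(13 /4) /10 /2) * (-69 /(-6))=-299 /160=-1.87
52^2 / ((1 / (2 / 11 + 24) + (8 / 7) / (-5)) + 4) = 3596320 / 5071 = 709.19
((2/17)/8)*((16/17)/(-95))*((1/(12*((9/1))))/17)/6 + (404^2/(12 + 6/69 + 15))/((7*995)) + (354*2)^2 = 32892115906689028033/65618235377730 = 501264.87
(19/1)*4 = 76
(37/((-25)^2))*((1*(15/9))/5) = 37/1875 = 0.02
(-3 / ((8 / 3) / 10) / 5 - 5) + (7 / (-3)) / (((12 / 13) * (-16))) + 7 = -53 / 576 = -0.09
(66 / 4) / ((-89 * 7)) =-33 / 1246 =-0.03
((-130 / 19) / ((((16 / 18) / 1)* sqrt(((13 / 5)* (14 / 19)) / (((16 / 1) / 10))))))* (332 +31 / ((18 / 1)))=-2347.54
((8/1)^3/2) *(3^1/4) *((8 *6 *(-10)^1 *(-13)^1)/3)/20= 19968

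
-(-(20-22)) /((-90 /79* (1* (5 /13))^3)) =173563 /5625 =30.86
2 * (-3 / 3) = -2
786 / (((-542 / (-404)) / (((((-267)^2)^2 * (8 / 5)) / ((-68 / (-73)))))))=117807195327302952 / 23035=5114269386902.67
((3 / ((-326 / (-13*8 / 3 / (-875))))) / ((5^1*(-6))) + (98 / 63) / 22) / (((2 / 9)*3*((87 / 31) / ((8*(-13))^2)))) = 837021701984 / 2047381875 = 408.83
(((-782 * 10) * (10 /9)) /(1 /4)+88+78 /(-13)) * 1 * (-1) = 34673.56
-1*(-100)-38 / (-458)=22919 / 229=100.08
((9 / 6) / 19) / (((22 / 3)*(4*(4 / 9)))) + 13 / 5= 174293 / 66880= 2.61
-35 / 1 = -35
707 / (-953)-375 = -358082 / 953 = -375.74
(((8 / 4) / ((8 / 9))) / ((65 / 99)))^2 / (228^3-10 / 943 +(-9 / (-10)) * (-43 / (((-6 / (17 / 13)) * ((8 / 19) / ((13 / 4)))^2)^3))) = 2411505326097432576 / 2451194773291435556319805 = 0.00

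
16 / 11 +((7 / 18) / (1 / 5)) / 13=4129 / 2574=1.60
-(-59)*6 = 354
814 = 814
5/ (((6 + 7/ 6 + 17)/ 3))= 18/ 29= 0.62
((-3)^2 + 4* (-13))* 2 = -86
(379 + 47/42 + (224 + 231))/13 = 35075/546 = 64.24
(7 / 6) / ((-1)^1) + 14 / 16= -7 / 24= -0.29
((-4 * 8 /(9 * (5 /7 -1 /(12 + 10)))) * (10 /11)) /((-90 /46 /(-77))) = -190.20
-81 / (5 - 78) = 81 / 73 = 1.11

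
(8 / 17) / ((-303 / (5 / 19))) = -40 / 97869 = -0.00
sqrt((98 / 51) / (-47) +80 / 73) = 1.03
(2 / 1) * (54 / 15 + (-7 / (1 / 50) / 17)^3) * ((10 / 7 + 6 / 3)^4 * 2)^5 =-55131492973107577382814488940955828224 / 1960097021600838804565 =-28126920435847053.99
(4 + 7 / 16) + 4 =135 / 16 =8.44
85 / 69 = 1.23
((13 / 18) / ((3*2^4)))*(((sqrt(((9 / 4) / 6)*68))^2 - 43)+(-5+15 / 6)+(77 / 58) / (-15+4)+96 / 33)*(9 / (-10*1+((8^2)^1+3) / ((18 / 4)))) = -428259 / 898304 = -0.48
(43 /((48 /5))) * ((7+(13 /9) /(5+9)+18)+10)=157.23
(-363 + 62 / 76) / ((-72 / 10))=68815 / 1368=50.30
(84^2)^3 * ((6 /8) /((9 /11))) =322023195648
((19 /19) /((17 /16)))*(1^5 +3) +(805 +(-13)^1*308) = -54319 /17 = -3195.24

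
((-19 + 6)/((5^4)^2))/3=-13/1171875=-0.00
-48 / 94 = -24 / 47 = -0.51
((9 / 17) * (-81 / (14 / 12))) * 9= -39366 / 119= -330.81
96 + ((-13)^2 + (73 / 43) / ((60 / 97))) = 690781 / 2580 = 267.74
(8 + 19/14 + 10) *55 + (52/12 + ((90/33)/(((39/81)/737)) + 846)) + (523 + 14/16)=14443811/2184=6613.47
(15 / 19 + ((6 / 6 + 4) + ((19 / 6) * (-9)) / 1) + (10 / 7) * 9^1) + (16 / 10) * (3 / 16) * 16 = -6721 / 1330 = -5.05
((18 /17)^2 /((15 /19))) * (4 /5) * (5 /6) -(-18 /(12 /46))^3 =474696873 /1445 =328509.95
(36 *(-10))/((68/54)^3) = -885735/4913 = -180.28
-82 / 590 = -0.14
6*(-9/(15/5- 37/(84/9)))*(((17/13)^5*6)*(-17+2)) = -7156079280/371293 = -19273.40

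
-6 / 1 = -6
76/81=0.94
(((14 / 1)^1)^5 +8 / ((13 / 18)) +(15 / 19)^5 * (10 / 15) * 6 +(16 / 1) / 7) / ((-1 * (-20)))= 6059424249465 / 225325009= 26891.93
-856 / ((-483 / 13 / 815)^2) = -96089445400 / 233289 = -411890.17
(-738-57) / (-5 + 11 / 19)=179.82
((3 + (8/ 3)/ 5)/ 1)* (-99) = -1749/ 5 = -349.80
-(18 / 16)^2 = -1.27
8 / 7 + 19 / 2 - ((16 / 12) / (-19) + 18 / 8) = 13507 / 1596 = 8.46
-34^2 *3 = -3468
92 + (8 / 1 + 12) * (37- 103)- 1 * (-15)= -1213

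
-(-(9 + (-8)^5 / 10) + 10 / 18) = -147076 / 45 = -3268.36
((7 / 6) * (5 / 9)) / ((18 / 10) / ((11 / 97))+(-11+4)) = 1925 / 26352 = 0.07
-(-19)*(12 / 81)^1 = 76 / 27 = 2.81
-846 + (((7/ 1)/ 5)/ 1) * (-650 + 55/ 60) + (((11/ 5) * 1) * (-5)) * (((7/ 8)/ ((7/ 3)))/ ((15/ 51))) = -212249/ 120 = -1768.74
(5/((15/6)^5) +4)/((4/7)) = 4431/625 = 7.09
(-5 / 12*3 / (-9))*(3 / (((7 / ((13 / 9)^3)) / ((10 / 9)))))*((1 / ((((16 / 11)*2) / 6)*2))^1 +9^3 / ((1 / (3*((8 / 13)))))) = 112727225 / 419904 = 268.46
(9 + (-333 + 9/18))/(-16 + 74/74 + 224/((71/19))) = -45937/6382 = -7.20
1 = 1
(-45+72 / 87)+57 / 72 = -30193 / 696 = -43.38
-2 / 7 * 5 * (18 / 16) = -45 / 28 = -1.61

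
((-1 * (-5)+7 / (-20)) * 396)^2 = 84768849 / 25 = 3390753.96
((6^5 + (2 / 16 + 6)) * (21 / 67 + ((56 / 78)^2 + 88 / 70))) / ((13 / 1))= 35631706847 / 28533960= 1248.75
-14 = -14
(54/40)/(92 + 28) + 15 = 12009/800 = 15.01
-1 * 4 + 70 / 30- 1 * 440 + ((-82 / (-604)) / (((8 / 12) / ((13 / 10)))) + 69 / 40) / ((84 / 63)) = -15951919 / 36240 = -440.17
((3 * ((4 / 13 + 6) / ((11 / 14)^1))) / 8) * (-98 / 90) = -14063 / 4290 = -3.28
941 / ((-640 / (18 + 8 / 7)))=-63047 / 2240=-28.15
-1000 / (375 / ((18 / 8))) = -6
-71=-71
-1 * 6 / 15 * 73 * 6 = -876 / 5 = -175.20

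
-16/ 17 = -0.94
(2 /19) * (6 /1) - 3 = -2.37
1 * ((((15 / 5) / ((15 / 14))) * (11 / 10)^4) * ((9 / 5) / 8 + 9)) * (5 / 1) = 37817703 / 200000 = 189.09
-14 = -14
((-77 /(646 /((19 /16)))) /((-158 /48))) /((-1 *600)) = -77 /1074400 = -0.00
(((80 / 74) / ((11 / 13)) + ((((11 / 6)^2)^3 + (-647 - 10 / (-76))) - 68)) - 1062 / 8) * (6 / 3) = -291652526419 / 180395424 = -1616.74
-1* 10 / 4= -5 / 2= -2.50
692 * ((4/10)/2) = 692/5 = 138.40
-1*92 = -92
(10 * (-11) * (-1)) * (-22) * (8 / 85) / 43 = -3872 / 731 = -5.30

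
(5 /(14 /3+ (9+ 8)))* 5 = 15 /13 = 1.15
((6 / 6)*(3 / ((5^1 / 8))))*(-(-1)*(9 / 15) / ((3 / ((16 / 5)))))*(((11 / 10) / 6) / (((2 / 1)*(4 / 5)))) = 44 / 125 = 0.35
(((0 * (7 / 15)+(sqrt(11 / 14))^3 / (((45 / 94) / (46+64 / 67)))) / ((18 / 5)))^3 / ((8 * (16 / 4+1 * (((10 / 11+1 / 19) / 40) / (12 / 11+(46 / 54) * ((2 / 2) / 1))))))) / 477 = 324302204410441462684765 * sqrt(154) / 9018598109445838796877036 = 0.45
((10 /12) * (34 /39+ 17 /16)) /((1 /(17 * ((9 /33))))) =102595 /13728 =7.47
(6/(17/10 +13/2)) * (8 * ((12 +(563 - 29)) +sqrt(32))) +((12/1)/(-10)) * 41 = 960 * sqrt(2)/41 +645114/205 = 3180.01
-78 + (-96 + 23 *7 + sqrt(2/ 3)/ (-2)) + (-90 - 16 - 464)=-583 - sqrt(6)/ 6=-583.41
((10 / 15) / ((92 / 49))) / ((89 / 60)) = 490 / 2047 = 0.24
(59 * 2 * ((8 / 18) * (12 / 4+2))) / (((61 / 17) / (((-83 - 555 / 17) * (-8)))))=37118080 / 549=67610.35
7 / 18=0.39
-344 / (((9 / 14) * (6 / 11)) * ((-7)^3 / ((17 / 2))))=32164 / 1323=24.31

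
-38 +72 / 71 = -2626 / 71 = -36.99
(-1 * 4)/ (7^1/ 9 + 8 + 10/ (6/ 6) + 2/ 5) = -0.21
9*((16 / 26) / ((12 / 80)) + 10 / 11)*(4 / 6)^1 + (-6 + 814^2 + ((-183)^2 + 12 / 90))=1493154241 / 2145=696109.20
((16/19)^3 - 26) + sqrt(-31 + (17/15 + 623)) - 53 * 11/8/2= -6786605/109744 + sqrt(133455)/15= -37.49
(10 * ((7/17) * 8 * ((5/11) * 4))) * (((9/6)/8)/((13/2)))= 4200/2431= 1.73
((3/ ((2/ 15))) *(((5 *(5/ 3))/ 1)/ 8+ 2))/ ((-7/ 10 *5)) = -1095/ 56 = -19.55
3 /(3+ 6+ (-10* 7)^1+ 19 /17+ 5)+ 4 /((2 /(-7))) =-4371 /311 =-14.05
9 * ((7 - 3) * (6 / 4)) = 54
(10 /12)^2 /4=25 /144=0.17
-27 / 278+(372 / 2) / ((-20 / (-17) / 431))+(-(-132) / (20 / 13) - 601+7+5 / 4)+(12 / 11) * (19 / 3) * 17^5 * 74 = 22201134884377 / 30580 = 726001794.78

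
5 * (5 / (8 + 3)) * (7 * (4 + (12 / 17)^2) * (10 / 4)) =178.91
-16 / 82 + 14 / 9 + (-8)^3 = -510.64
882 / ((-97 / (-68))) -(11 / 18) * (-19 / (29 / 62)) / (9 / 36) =18167588 / 25317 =717.60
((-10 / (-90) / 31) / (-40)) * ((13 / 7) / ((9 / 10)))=-0.00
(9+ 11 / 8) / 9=83 / 72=1.15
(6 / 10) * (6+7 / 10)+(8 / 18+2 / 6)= 2159 / 450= 4.80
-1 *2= -2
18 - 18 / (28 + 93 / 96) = 1790 / 103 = 17.38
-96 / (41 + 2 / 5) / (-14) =80 / 483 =0.17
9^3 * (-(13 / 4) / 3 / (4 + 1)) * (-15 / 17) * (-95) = -900315 / 68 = -13239.93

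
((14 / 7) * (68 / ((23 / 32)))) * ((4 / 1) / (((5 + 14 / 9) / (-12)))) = -1880064 / 1357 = -1385.46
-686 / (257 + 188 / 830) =-284690 / 106749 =-2.67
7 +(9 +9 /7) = 121 /7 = 17.29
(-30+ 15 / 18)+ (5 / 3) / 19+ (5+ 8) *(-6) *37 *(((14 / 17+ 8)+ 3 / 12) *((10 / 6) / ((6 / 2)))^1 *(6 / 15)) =-11333881 / 1938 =-5848.24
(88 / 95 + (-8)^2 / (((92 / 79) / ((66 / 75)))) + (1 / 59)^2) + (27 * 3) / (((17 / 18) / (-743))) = -41165724229681 / 646508725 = -63673.89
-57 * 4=-228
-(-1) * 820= 820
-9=-9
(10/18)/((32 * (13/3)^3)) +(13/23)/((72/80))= 9142625/14552928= 0.63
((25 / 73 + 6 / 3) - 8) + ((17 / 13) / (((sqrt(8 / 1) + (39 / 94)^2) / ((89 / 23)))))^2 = -6118538697035031581065509 / 2527230863248801942012417 - 56852226605886568704*sqrt(2) / 204849709268768901841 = -2.81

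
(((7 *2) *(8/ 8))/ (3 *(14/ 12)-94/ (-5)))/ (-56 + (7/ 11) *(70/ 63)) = -990/ 87193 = -0.01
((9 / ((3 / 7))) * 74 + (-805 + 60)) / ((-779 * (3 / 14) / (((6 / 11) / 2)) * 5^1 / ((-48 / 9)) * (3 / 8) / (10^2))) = 28994560 / 77121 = 375.96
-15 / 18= -5 / 6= -0.83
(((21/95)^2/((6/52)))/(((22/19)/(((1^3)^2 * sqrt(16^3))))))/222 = 20384/193325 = 0.11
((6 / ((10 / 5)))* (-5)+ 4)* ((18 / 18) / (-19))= 11 / 19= 0.58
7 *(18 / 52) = 2.42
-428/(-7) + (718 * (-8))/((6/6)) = -5682.86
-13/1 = -13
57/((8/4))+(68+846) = 1885/2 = 942.50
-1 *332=-332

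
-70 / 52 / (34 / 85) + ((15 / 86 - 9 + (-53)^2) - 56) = 2740.81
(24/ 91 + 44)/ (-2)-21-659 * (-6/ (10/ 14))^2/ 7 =-15210313/ 2275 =-6685.85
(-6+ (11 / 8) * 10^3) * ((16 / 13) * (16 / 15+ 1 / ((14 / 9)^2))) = 23826076 / 9555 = 2493.57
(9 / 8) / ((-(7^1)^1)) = -9 / 56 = -0.16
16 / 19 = 0.84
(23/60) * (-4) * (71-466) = 1817/3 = 605.67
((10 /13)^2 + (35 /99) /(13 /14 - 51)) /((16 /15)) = 17142725 /31275816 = 0.55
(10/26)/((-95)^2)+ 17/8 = 398913/187720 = 2.13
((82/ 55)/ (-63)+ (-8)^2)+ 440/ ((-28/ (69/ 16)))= -105101/ 27720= -3.79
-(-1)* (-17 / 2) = -17 / 2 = -8.50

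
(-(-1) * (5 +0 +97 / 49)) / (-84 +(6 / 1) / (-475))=-9025 / 108633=-0.08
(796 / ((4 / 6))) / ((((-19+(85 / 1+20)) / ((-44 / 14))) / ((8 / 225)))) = -35024 / 22575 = -1.55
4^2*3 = 48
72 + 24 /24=73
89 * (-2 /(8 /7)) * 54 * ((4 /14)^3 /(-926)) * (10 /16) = 0.13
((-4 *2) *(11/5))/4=-22/5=-4.40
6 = 6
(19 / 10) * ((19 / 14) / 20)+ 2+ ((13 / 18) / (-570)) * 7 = 2.12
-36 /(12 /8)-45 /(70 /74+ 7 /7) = -377 /8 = -47.12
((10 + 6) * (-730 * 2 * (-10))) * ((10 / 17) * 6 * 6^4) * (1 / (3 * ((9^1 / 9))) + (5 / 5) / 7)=60549120000 / 119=508816134.45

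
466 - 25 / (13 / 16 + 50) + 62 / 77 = 29191672 / 62601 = 466.31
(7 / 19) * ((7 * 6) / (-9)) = -98 / 57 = -1.72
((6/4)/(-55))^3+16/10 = 2129573/1331000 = 1.60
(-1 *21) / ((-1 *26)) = 21 / 26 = 0.81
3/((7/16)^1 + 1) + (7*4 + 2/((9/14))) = 33.20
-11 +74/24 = -95/12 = -7.92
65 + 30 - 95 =0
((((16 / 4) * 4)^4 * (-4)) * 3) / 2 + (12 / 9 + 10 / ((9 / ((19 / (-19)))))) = -3538942 / 9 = -393215.78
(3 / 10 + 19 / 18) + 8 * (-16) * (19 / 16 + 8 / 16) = -9659 / 45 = -214.64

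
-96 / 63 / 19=-32 / 399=-0.08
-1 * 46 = -46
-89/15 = -5.93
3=3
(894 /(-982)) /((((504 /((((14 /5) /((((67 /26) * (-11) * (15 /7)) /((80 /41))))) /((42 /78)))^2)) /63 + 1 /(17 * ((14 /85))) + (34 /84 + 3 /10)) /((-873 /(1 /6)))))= 25165393549470720 /1518670295253941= 16.57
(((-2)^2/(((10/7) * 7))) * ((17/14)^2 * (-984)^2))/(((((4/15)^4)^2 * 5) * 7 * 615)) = 1037525.89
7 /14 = 1 /2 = 0.50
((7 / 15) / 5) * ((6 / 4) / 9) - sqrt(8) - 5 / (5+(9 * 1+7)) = -2 * sqrt(2) - 701 / 3150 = -3.05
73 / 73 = 1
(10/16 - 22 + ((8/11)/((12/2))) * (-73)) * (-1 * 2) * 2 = 7979/66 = 120.89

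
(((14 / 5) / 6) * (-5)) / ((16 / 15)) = -2.19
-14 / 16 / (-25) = 7 / 200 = 0.04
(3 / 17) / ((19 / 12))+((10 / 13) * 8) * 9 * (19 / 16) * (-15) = -4142007 / 4199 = -986.43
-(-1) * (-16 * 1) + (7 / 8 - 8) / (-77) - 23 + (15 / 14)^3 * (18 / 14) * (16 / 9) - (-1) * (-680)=-151302521 / 211288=-716.10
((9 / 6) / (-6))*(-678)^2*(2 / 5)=-229842 / 5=-45968.40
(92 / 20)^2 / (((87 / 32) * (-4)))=-4232 / 2175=-1.95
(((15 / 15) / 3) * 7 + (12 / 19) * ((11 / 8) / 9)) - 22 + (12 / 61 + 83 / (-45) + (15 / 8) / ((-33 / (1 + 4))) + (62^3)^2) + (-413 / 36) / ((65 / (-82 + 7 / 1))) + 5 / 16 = 6778008463440539519 / 119330640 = 56800235576.05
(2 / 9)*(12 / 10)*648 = 864 / 5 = 172.80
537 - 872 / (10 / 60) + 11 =-4684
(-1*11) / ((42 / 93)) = -341 / 14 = -24.36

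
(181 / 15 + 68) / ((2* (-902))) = -1201 / 27060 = -0.04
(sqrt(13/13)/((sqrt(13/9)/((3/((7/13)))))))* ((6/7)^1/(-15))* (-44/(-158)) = -396* sqrt(13)/19355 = -0.07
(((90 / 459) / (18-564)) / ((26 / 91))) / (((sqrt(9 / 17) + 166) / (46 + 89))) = -6225 / 6089759 + 225 * sqrt(17) / 207051806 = -0.00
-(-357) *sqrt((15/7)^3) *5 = 3825 *sqrt(105)/7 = 5599.23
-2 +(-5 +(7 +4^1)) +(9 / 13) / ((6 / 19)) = 161 / 26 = 6.19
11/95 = 0.12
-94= -94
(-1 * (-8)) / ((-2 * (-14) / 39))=78 / 7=11.14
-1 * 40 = -40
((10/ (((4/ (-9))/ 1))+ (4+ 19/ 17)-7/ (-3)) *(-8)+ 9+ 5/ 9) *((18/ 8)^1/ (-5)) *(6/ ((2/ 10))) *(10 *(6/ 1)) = -1789380/ 17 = -105257.65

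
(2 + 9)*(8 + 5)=143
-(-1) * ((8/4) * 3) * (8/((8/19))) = 114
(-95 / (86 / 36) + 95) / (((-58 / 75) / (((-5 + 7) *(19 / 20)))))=-676875 / 4988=-135.70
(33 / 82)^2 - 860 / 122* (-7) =49.51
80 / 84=20 / 21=0.95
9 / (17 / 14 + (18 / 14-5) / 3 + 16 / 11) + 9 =10107 / 661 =15.29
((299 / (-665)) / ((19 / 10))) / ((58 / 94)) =-28106 / 73283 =-0.38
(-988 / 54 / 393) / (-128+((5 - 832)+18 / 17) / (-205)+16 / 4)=0.00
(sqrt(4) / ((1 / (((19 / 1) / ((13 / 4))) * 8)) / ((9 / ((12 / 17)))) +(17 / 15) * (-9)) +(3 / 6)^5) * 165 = -344083245 / 12649184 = -27.20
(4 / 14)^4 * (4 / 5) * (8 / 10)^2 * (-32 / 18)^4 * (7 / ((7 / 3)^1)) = 67108864 / 656373375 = 0.10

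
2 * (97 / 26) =97 / 13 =7.46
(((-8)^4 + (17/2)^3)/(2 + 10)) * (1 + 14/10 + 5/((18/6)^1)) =2298541/1440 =1596.21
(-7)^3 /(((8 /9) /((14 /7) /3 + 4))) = -7203 /4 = -1800.75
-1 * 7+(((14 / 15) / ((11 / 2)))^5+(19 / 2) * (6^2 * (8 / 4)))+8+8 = 84752602675993 / 122298103125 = 693.00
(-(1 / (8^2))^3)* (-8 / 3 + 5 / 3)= 1 / 262144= 0.00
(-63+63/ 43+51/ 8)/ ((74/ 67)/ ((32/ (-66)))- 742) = 1271325/ 17154119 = 0.07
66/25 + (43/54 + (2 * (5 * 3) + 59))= 124789/1350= 92.44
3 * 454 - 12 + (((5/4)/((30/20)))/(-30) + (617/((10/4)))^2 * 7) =384949487/900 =427721.65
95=95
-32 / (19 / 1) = -32 / 19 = -1.68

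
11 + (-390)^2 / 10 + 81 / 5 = 76186 / 5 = 15237.20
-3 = -3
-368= -368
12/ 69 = 0.17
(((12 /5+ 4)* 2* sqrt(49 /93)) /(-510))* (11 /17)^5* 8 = -288603392* sqrt(93) /168359543775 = -0.02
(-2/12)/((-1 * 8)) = 1/48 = 0.02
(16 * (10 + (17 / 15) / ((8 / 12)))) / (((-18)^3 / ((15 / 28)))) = -13 / 756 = -0.02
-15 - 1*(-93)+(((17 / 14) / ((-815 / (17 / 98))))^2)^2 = 121938678233607100569037441 / 1563316387610347353760000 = 78.00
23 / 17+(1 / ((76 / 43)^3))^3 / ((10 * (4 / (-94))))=1.34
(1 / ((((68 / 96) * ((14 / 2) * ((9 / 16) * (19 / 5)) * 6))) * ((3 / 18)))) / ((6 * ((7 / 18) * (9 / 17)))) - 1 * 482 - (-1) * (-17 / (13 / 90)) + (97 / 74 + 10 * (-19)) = -6354210637 / 8060598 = -788.31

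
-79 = -79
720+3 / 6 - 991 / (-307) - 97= 384811 / 614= 626.73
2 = 2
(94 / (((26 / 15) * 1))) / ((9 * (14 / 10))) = 1175 / 273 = 4.30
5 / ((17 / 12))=60 / 17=3.53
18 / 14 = 1.29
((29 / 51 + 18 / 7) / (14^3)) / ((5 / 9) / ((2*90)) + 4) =30267 / 105879298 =0.00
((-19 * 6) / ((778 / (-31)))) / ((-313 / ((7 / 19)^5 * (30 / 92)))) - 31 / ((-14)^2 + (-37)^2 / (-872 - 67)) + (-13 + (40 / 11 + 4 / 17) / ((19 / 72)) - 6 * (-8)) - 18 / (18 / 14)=885449996297301240879 / 24933709595688788950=35.51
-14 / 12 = -7 / 6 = -1.17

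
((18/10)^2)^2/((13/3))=2.42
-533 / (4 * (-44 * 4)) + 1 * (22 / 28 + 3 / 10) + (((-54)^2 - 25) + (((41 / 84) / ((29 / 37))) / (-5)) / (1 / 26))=6194387497 / 2143680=2889.60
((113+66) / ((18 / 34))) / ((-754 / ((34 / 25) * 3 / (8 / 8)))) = -51731 / 28275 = -1.83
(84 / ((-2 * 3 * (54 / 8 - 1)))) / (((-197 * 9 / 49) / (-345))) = -13720 / 591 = -23.21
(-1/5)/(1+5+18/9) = -1/40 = -0.02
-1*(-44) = 44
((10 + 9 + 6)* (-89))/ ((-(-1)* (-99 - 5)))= 2225/ 104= 21.39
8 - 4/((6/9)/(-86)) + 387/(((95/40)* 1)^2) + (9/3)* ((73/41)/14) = 122876027/207214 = 592.99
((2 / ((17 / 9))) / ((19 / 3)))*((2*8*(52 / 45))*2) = 9984 / 1615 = 6.18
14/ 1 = 14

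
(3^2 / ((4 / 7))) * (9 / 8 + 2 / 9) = 679 / 32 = 21.22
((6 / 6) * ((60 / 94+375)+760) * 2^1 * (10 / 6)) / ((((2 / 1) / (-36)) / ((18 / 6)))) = -9607500 / 47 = -204414.89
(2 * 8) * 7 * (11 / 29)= 1232 / 29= 42.48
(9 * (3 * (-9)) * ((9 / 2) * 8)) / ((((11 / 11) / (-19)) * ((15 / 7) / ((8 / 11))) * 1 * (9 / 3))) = 1034208 / 55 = 18803.78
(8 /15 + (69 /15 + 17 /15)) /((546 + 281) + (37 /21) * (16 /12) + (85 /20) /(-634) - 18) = 5006064 /648132845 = 0.01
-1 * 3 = -3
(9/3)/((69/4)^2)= 16/1587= 0.01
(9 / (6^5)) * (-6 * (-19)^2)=-361 / 144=-2.51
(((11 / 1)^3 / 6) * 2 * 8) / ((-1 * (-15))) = 10648 / 45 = 236.62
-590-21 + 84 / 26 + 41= -7368 / 13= -566.77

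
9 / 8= 1.12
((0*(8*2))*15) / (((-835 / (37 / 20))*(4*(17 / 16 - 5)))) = 0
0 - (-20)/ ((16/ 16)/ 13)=260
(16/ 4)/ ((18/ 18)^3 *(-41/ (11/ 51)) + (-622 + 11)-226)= -0.00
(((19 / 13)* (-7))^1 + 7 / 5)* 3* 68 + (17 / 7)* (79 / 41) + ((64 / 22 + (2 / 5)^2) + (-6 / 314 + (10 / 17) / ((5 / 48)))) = -4896642824874 / 2738460725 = -1788.10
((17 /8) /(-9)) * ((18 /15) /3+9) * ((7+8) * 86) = -34357 /12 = -2863.08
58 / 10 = 29 / 5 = 5.80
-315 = -315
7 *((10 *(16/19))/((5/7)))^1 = 82.53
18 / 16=9 / 8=1.12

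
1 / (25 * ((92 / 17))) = 17 / 2300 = 0.01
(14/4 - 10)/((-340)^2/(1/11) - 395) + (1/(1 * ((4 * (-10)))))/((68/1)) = -19829/53195040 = -0.00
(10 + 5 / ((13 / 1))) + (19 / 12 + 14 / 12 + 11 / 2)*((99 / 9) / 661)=361659 / 34372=10.52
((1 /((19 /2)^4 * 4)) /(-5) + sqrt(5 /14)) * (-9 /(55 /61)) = 2196 /35838275 - 549 * sqrt(70) /770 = -5.97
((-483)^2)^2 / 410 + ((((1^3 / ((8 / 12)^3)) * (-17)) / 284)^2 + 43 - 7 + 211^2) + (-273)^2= 140593300420288357 / 1058206720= 132859958.04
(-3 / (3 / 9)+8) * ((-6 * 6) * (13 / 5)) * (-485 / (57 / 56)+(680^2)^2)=380246389936608 / 19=20012967891400.42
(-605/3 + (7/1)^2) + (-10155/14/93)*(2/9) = -301543/1953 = -154.40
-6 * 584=-3504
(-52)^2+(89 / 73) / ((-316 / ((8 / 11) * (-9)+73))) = 686069533 / 253748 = 2703.74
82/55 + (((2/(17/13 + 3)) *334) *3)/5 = 94.53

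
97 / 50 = 1.94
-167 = -167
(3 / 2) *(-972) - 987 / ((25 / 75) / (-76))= 223578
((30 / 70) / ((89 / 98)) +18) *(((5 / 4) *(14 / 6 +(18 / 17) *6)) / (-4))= -303455 / 6052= -50.14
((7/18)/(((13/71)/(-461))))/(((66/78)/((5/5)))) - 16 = -232285/198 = -1173.16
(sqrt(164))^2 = 164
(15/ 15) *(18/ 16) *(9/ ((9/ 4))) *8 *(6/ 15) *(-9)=-648/ 5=-129.60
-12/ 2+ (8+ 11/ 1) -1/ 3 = 38/ 3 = 12.67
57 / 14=4.07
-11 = -11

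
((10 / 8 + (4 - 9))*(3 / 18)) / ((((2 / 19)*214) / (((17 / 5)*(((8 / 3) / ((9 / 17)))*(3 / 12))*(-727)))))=3991957 / 46224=86.36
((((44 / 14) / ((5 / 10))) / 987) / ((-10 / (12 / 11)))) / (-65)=8 / 748475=0.00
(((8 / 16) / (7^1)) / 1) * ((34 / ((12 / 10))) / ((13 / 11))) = 1.71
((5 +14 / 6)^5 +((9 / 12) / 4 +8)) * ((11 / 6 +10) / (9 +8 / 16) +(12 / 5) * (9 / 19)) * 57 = 11202134531 / 3888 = 2881207.44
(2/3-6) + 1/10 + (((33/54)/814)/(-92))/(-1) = -3206563/612720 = -5.23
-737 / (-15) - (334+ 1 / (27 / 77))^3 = -3761642826418 / 98415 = -38222250.94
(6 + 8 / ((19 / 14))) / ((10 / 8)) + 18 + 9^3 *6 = 418144 / 95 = 4401.52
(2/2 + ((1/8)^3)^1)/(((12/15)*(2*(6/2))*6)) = 285/8192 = 0.03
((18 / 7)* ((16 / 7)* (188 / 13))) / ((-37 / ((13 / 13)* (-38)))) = 2057472 / 23569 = 87.30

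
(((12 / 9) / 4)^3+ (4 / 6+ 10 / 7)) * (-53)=-21359 / 189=-113.01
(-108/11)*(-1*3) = 324/11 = 29.45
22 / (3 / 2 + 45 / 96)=704 / 63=11.17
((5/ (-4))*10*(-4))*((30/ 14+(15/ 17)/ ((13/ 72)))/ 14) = 271875/ 10829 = 25.11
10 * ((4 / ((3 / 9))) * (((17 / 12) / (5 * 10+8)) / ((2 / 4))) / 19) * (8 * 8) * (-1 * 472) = -5135360 / 551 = -9320.07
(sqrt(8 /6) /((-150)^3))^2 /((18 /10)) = 1 /15377343750000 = 0.00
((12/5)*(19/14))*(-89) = -10146/35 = -289.89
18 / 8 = 9 / 4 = 2.25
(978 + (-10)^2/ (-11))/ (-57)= -10658/ 627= -17.00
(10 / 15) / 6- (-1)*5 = 46 / 9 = 5.11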